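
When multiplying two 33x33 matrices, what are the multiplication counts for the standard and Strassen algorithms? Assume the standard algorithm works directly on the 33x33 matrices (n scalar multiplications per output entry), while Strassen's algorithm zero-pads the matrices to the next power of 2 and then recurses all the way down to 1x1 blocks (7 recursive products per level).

Matrix multiplication for 33x33 matrices:

Strassen's algorithm requires power-of-2 dimensions. Pad 33x33 to 64x64 (next power of 2).

Standard algorithm: 33^3 = 35937 multiplications
Strassen's algorithm: 7^(log2(64)) = 7^6 = 117649 multiplications
Difference: 35937 - 117649 = -81712 (Strassen uses MORE here due to padding overhead — for small or just-over-power-of-2 n, padding can outweigh the per-level savings)

Standard: 35937 multiplications (33^3). Strassen: 117649 multiplications (7^6, after padding to 64x64). Strassen reduces 8 recursive multiplications to 7 at each level.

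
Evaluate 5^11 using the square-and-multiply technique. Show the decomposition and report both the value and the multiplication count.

Computing 5^11 by squaring (build up from 5^1; each line after the first costs one multiplication):

5^1 = 5
5^2 = (5^1)^2 = 5^2 = 25
5^4 = (5^2)^2 = 25^2 = 625
5^5 = 5 * 5^4 = 5 * 625 = 3125
5^10 = (5^5)^2 = 3125^2 = 9765625
5^11 = 5 * 5^10 = 5 * 9765625 = 48828125

Result: 48828125
Multiplications needed: 5 (5 lines after 5^1)

5^11 = 48828125. Using exponentiation by squaring, this requires 5 multiplications. The key idea: if the exponent is even, square the half-power; if odd, multiply by the base once.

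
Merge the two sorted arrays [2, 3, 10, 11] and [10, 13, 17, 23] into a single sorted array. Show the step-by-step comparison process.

Merging process:

Compare 2 vs 10: take 2 from left. Merged: [2]
Compare 3 vs 10: take 3 from left. Merged: [2, 3]
Compare 10 vs 10: take 10 from left. Merged: [2, 3, 10]
Compare 11 vs 10: take 10 from right. Merged: [2, 3, 10, 10]
Compare 11 vs 13: take 11 from left. Merged: [2, 3, 10, 10, 11]
Append remaining from right: [13, 17, 23]. Merged: [2, 3, 10, 10, 11, 13, 17, 23]

Final merged array: [2, 3, 10, 10, 11, 13, 17, 23]
Total comparisons: 5

The merged array is [2, 3, 10, 10, 11, 13, 17, 23], requiring 5 comparisons. The merge step runs in O(n) time where n is the total number of elements.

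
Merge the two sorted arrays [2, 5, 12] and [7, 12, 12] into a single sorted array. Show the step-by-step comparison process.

Merging process:

Compare 2 vs 7: take 2 from left. Merged: [2]
Compare 5 vs 7: take 5 from left. Merged: [2, 5]
Compare 12 vs 7: take 7 from right. Merged: [2, 5, 7]
Compare 12 vs 12: take 12 from left. Merged: [2, 5, 7, 12]
Append remaining from right: [12, 12]. Merged: [2, 5, 7, 12, 12, 12]

Final merged array: [2, 5, 7, 12, 12, 12]
Total comparisons: 4

The merged array is [2, 5, 7, 12, 12, 12], requiring 4 comparisons. The merge step runs in O(n) time where n is the total number of elements.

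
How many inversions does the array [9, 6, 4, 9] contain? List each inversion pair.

Finding inversions in [9, 6, 4, 9]:

(0, 1): arr[0]=9 > arr[1]=6
(0, 2): arr[0]=9 > arr[2]=4
(1, 2): arr[1]=6 > arr[2]=4

Total inversions: 3

The array has 3 inversion(s): (0,1), (0,2), (1,2). Each pair (i,j) satisfies i < j and arr[i] > arr[j].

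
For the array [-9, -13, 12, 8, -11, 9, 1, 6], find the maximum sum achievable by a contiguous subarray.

Using Kadane's algorithm on [-9, -13, 12, 8, -11, 9, 1, 6]:

Scanning through the array:
Position 1 (value -13): max_ending_here = -13, max_so_far = -9
Position 2 (value 12): max_ending_here = 12, max_so_far = 12
Position 3 (value 8): max_ending_here = 20, max_so_far = 20
Position 4 (value -11): max_ending_here = 9, max_so_far = 20
Position 5 (value 9): max_ending_here = 18, max_so_far = 20
Position 6 (value 1): max_ending_here = 19, max_so_far = 20
Position 7 (value 6): max_ending_here = 25, max_so_far = 25

Maximum subarray: [12, 8, -11, 9, 1, 6]
Maximum sum: 25

The maximum subarray is [12, 8, -11, 9, 1, 6] with sum 25. This subarray runs from index 2 to index 7.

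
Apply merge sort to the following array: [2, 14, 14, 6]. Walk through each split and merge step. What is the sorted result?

Merge sort trace:

Split: [2, 14, 14, 6] -> [2, 14] and [14, 6]
  Split: [2, 14] -> [2] and [14]
  Merge: [2] + [14] -> [2, 14]
  Split: [14, 6] -> [14] and [6]
  Merge: [14] + [6] -> [6, 14]
Merge: [2, 14] + [6, 14] -> [2, 6, 14, 14]

Final sorted array: [2, 6, 14, 14]

The merge sort proceeds by recursively splitting the array and merging sorted halves.
After all merges, the sorted array is [2, 6, 14, 14].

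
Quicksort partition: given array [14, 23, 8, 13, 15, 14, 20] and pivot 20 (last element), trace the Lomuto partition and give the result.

Lomuto partition with pivot = 20:

Initial array: [14, 23, 8, 13, 15, 14, 20]

arr[0]=14 <= 20: swap with position 0, array becomes [14, 23, 8, 13, 15, 14, 20]
arr[1]=23 > 20: no swap
arr[2]=8 <= 20: swap with position 1, array becomes [14, 8, 23, 13, 15, 14, 20]
arr[3]=13 <= 20: swap with position 2, array becomes [14, 8, 13, 23, 15, 14, 20]
arr[4]=15 <= 20: swap with position 3, array becomes [14, 8, 13, 15, 23, 14, 20]
arr[5]=14 <= 20: swap with position 4, array becomes [14, 8, 13, 15, 14, 23, 20]

Place pivot at position 5: [14, 8, 13, 15, 14, 20, 23]
Pivot position: 5

After partitioning with pivot 20, the array becomes [14, 8, 13, 15, 14, 20, 23]. The pivot is placed at index 5. All elements to the left of the pivot are <= 20, and all elements to the right are > 20.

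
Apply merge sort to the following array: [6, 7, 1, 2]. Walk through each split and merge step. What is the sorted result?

Merge sort trace:

Split: [6, 7, 1, 2] -> [6, 7] and [1, 2]
  Split: [6, 7] -> [6] and [7]
  Merge: [6] + [7] -> [6, 7]
  Split: [1, 2] -> [1] and [2]
  Merge: [1] + [2] -> [1, 2]
Merge: [6, 7] + [1, 2] -> [1, 2, 6, 7]

Final sorted array: [1, 2, 6, 7]

The merge sort proceeds by recursively splitting the array and merging sorted halves.
After all merges, the sorted array is [1, 2, 6, 7].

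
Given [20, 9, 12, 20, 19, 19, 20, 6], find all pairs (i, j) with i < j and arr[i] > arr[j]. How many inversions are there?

Finding inversions in [20, 9, 12, 20, 19, 19, 20, 6]:

(0, 1): arr[0]=20 > arr[1]=9
(0, 2): arr[0]=20 > arr[2]=12
(0, 4): arr[0]=20 > arr[4]=19
(0, 5): arr[0]=20 > arr[5]=19
(0, 7): arr[0]=20 > arr[7]=6
(1, 7): arr[1]=9 > arr[7]=6
(2, 7): arr[2]=12 > arr[7]=6
(3, 4): arr[3]=20 > arr[4]=19
(3, 5): arr[3]=20 > arr[5]=19
(3, 7): arr[3]=20 > arr[7]=6
(4, 7): arr[4]=19 > arr[7]=6
(5, 7): arr[5]=19 > arr[7]=6
(6, 7): arr[6]=20 > arr[7]=6

Total inversions: 13

The array has 13 inversion(s): (0,1), (0,2), (0,4), (0,5), (0,7), (1,7), (2,7), (3,4), (3,5), (3,7), (4,7), (5,7), (6,7). Each pair (i,j) satisfies i < j and arr[i] > arr[j].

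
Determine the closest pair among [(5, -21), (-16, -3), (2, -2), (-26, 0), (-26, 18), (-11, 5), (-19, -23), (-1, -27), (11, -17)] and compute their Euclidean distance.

Computing all pairwise distances among 9 points:

d((5, -21), (-16, -3)) = 27.6586
d((5, -21), (2, -2)) = 19.2354
d((5, -21), (-26, 0)) = 37.4433
d((5, -21), (-26, 18)) = 49.8197
d((5, -21), (-11, 5)) = 30.5287
d((5, -21), (-19, -23)) = 24.0832
d((5, -21), (-1, -27)) = 8.4853
d((5, -21), (11, -17)) = 7.2111 <-- minimum
d((-16, -3), (2, -2)) = 18.0278
d((-16, -3), (-26, 0)) = 10.4403
d((-16, -3), (-26, 18)) = 23.2594
d((-16, -3), (-11, 5)) = 9.434
d((-16, -3), (-19, -23)) = 20.2237
d((-16, -3), (-1, -27)) = 28.3019
d((-16, -3), (11, -17)) = 30.4138
d((2, -2), (-26, 0)) = 28.0713
d((2, -2), (-26, 18)) = 34.4093
d((2, -2), (-11, 5)) = 14.7648
d((2, -2), (-19, -23)) = 29.6985
d((2, -2), (-1, -27)) = 25.1794
d((2, -2), (11, -17)) = 17.4929
d((-26, 0), (-26, 18)) = 18.0
d((-26, 0), (-11, 5)) = 15.8114
d((-26, 0), (-19, -23)) = 24.0416
d((-26, 0), (-1, -27)) = 36.7967
d((-26, 0), (11, -17)) = 40.7185
d((-26, 18), (-11, 5)) = 19.8494
d((-26, 18), (-19, -23)) = 41.5933
d((-26, 18), (-1, -27)) = 51.4782
d((-26, 18), (11, -17)) = 50.9313
d((-11, 5), (-19, -23)) = 29.1204
d((-11, 5), (-1, -27)) = 33.5261
d((-11, 5), (11, -17)) = 31.1127
d((-19, -23), (-1, -27)) = 18.4391
d((-19, -23), (11, -17)) = 30.5941
d((-1, -27), (11, -17)) = 15.6205

Closest pair: (5, -21) and (11, -17) with distance 7.2111

The closest pair is (5, -21) and (11, -17) with Euclidean distance 7.2111. For 9 points, brute-force pairwise comparison is shown above. For large n, the divide-and-conquer algorithm (sort by x, recurse on halves, check the dividing strip) achieves O(n log n).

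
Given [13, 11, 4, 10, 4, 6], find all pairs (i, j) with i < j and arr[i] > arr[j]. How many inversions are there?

Finding inversions in [13, 11, 4, 10, 4, 6]:

(0, 1): arr[0]=13 > arr[1]=11
(0, 2): arr[0]=13 > arr[2]=4
(0, 3): arr[0]=13 > arr[3]=10
(0, 4): arr[0]=13 > arr[4]=4
(0, 5): arr[0]=13 > arr[5]=6
(1, 2): arr[1]=11 > arr[2]=4
(1, 3): arr[1]=11 > arr[3]=10
(1, 4): arr[1]=11 > arr[4]=4
(1, 5): arr[1]=11 > arr[5]=6
(3, 4): arr[3]=10 > arr[4]=4
(3, 5): arr[3]=10 > arr[5]=6

Total inversions: 11

The array has 11 inversion(s): (0,1), (0,2), (0,3), (0,4), (0,5), (1,2), (1,3), (1,4), (1,5), (3,4), (3,5). Each pair (i,j) satisfies i < j and arr[i] > arr[j].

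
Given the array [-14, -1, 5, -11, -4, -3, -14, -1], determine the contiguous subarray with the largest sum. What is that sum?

Using Kadane's algorithm on [-14, -1, 5, -11, -4, -3, -14, -1]:

Scanning through the array:
Position 1 (value -1): max_ending_here = -1, max_so_far = -1
Position 2 (value 5): max_ending_here = 5, max_so_far = 5
Position 3 (value -11): max_ending_here = -6, max_so_far = 5
Position 4 (value -4): max_ending_here = -4, max_so_far = 5
Position 5 (value -3): max_ending_here = -3, max_so_far = 5
Position 6 (value -14): max_ending_here = -14, max_so_far = 5
Position 7 (value -1): max_ending_here = -1, max_so_far = 5

Maximum subarray: [5]
Maximum sum: 5

The maximum subarray is [5] with sum 5. This subarray runs from index 2 to index 2.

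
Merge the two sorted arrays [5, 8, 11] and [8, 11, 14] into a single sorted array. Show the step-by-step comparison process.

Merging process:

Compare 5 vs 8: take 5 from left. Merged: [5]
Compare 8 vs 8: take 8 from left. Merged: [5, 8]
Compare 11 vs 8: take 8 from right. Merged: [5, 8, 8]
Compare 11 vs 11: take 11 from left. Merged: [5, 8, 8, 11]
Append remaining from right: [11, 14]. Merged: [5, 8, 8, 11, 11, 14]

Final merged array: [5, 8, 8, 11, 11, 14]
Total comparisons: 4

The merged array is [5, 8, 8, 11, 11, 14], requiring 4 comparisons. The merge step runs in O(n) time where n is the total number of elements.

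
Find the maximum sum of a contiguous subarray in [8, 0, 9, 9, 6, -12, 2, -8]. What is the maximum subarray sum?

Using Kadane's algorithm on [8, 0, 9, 9, 6, -12, 2, -8]:

Scanning through the array:
Position 1 (value 0): max_ending_here = 8, max_so_far = 8
Position 2 (value 9): max_ending_here = 17, max_so_far = 17
Position 3 (value 9): max_ending_here = 26, max_so_far = 26
Position 4 (value 6): max_ending_here = 32, max_so_far = 32
Position 5 (value -12): max_ending_here = 20, max_so_far = 32
Position 6 (value 2): max_ending_here = 22, max_so_far = 32
Position 7 (value -8): max_ending_here = 14, max_so_far = 32

Maximum subarray: [8, 0, 9, 9, 6]
Maximum sum: 32

The maximum subarray is [8, 0, 9, 9, 6] with sum 32. This subarray runs from index 0 to index 4.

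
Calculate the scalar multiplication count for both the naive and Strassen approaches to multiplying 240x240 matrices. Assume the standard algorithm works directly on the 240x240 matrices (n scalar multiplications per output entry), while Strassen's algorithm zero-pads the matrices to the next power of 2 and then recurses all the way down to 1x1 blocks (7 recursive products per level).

Matrix multiplication for 240x240 matrices:

Strassen's algorithm requires power-of-2 dimensions. Pad 240x240 to 256x256 (next power of 2).

Standard algorithm: 240^3 = 13824000 multiplications
Strassen's algorithm: 7^(log2(256)) = 7^8 = 5764801 multiplications
Savings: 13824000 - 5764801 = 8059199 multiplications

Standard: 13824000 multiplications (240^3). Strassen: 5764801 multiplications (7^8, after padding to 256x256). Strassen reduces 8 recursive multiplications to 7 at each level.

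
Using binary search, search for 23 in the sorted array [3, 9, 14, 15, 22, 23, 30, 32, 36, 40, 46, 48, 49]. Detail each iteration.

Binary search for 23 in [3, 9, 14, 15, 22, 23, 30, 32, 36, 40, 46, 48, 49]:

lo=0, hi=12, mid=6, arr[mid]=30 -> 30 > 23, search left half
lo=0, hi=5, mid=2, arr[mid]=14 -> 14 < 23, search right half
lo=3, hi=5, mid=4, arr[mid]=22 -> 22 < 23, search right half
lo=5, hi=5, mid=5, arr[mid]=23 -> Found target at index 5!

Binary search finds 23 at index 5 after 4 comparisons. The search repeatedly halves the search space by comparing with the middle element.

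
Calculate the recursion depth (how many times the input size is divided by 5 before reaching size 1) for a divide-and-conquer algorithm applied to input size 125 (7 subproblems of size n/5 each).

For divide and conquer with division factor 5:

Problem sizes at each level:
Level 0: 125
Level 1: 25
Level 2: 5
Level 3: 1

The root is level 0 and the size-1 base case is level 3 (the tree spans levels 0 through 3, i.e. 4 levels counting the root), so the depth is the number of divisions: log_5(125) = 3

The recursion tree depth is log_5(125) = 3. At each level, the problem size is divided by 5, so it takes 3 divisions to reduce to a base case of size 1. The algorithm makes 7 recursive calls at each level.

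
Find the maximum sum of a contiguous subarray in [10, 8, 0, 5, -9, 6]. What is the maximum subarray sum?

Using Kadane's algorithm on [10, 8, 0, 5, -9, 6]:

Scanning through the array:
Position 1 (value 8): max_ending_here = 18, max_so_far = 18
Position 2 (value 0): max_ending_here = 18, max_so_far = 18
Position 3 (value 5): max_ending_here = 23, max_so_far = 23
Position 4 (value -9): max_ending_here = 14, max_so_far = 23
Position 5 (value 6): max_ending_here = 20, max_so_far = 23

Maximum subarray: [10, 8, 0, 5]
Maximum sum: 23

The maximum subarray is [10, 8, 0, 5] with sum 23. This subarray runs from index 0 to index 3.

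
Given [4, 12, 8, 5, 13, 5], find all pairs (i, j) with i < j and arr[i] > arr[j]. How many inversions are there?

Finding inversions in [4, 12, 8, 5, 13, 5]:

(1, 2): arr[1]=12 > arr[2]=8
(1, 3): arr[1]=12 > arr[3]=5
(1, 5): arr[1]=12 > arr[5]=5
(2, 3): arr[2]=8 > arr[3]=5
(2, 5): arr[2]=8 > arr[5]=5
(4, 5): arr[4]=13 > arr[5]=5

Total inversions: 6

The array has 6 inversion(s): (1,2), (1,3), (1,5), (2,3), (2,5), (4,5). Each pair (i,j) satisfies i < j and arr[i] > arr[j].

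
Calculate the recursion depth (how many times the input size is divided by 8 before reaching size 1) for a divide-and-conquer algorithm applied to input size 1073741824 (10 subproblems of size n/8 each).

For divide and conquer with division factor 8:

Problem sizes at each level:
Level 0: 1073741824
Level 1: 134217728
Level 2: 16777216
Level 3: 2097152
Level 4: 262144
Level 5: 32768
Level 6: 4096
Level 7: 512
Level 8: 64
Level 9: 8
Level 10: 1

The root is level 0 and the size-1 base case is level 10 (the tree spans levels 0 through 10, i.e. 11 levels counting the root), so the depth is the number of divisions: log_8(1073741824) = 10

The recursion tree depth is log_8(1073741824) = 10. At each level, the problem size is divided by 8, so it takes 10 divisions to reduce to a base case of size 1. The algorithm makes 10 recursive calls at each level.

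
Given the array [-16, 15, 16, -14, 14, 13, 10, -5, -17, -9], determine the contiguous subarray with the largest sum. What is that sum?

Using Kadane's algorithm on [-16, 15, 16, -14, 14, 13, 10, -5, -17, -9]:

Scanning through the array:
Position 1 (value 15): max_ending_here = 15, max_so_far = 15
Position 2 (value 16): max_ending_here = 31, max_so_far = 31
Position 3 (value -14): max_ending_here = 17, max_so_far = 31
Position 4 (value 14): max_ending_here = 31, max_so_far = 31
Position 5 (value 13): max_ending_here = 44, max_so_far = 44
Position 6 (value 10): max_ending_here = 54, max_so_far = 54
Position 7 (value -5): max_ending_here = 49, max_so_far = 54
Position 8 (value -17): max_ending_here = 32, max_so_far = 54
Position 9 (value -9): max_ending_here = 23, max_so_far = 54

Maximum subarray: [15, 16, -14, 14, 13, 10]
Maximum sum: 54

The maximum subarray is [15, 16, -14, 14, 13, 10] with sum 54. This subarray runs from index 1 to index 6.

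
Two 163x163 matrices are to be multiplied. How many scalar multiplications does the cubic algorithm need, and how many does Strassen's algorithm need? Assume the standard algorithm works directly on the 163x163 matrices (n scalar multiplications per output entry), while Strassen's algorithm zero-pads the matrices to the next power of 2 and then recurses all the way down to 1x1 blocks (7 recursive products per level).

Matrix multiplication for 163x163 matrices:

Strassen's algorithm requires power-of-2 dimensions. Pad 163x163 to 256x256 (next power of 2).

Standard algorithm: 163^3 = 4330747 multiplications
Strassen's algorithm: 7^(log2(256)) = 7^8 = 5764801 multiplications
Difference: 4330747 - 5764801 = -1434054 (Strassen uses MORE here due to padding overhead — for small or just-over-power-of-2 n, padding can outweigh the per-level savings)

Standard: 4330747 multiplications (163^3). Strassen: 5764801 multiplications (7^8, after padding to 256x256). Strassen reduces 8 recursive multiplications to 7 at each level.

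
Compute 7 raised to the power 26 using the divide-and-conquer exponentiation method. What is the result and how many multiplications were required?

Computing 7^26 by squaring (build up from 7^1; each line after the first costs one multiplication):

7^1 = 7
7^2 = (7^1)^2 = 7^2 = 49
7^3 = 7 * 7^2 = 7 * 49 = 343
7^6 = (7^3)^2 = 343^2 = 117649
7^12 = (7^6)^2 = 117649^2 = 13841287201
7^13 = 7 * 7^12 = 7 * 13841287201 = 96889010407
7^26 = (7^13)^2 = 96889010407^2 = 9387480337647754305649

Result: 9387480337647754305649
Multiplications needed: 6 (6 lines after 7^1)

7^26 = 9387480337647754305649. Using exponentiation by squaring, this requires 6 multiplications. The key idea: if the exponent is even, square the half-power; if odd, multiply by the base once.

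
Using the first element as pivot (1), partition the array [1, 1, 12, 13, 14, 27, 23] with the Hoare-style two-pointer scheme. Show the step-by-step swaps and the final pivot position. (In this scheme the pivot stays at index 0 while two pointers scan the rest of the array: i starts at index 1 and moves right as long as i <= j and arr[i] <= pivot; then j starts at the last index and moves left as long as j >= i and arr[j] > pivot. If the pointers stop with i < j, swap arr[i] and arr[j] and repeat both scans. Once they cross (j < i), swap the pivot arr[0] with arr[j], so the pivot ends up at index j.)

Hoare-style two-pointer partition with pivot = 1:

Initial array: [1, 1, 12, 13, 14, 27, 23]

Pointers start at i = 1, j = 6.
i ends at 2, j ends at 1: the pointers have crossed (j < i), so scanning stops.

Swap pivot arr[0] with arr[1] to place pivot at position 1: [1, 1, 12, 13, 14, 27, 23]
Pivot position: 1

After partitioning with pivot 1, the array becomes [1, 1, 12, 13, 14, 27, 23]. The pivot is placed at index 1. All elements to the left of the pivot are <= 1, and all elements to the right are > 1.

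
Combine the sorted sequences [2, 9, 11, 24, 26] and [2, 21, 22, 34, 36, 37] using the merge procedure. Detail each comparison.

Merging process:

Compare 2 vs 2: take 2 from left. Merged: [2]
Compare 9 vs 2: take 2 from right. Merged: [2, 2]
Compare 9 vs 21: take 9 from left. Merged: [2, 2, 9]
Compare 11 vs 21: take 11 from left. Merged: [2, 2, 9, 11]
Compare 24 vs 21: take 21 from right. Merged: [2, 2, 9, 11, 21]
Compare 24 vs 22: take 22 from right. Merged: [2, 2, 9, 11, 21, 22]
Compare 24 vs 34: take 24 from left. Merged: [2, 2, 9, 11, 21, 22, 24]
Compare 26 vs 34: take 26 from left. Merged: [2, 2, 9, 11, 21, 22, 24, 26]
Append remaining from right: [34, 36, 37]. Merged: [2, 2, 9, 11, 21, 22, 24, 26, 34, 36, 37]

Final merged array: [2, 2, 9, 11, 21, 22, 24, 26, 34, 36, 37]
Total comparisons: 8

The merged array is [2, 2, 9, 11, 21, 22, 24, 26, 34, 36, 37], requiring 8 comparisons. The merge step runs in O(n) time where n is the total number of elements.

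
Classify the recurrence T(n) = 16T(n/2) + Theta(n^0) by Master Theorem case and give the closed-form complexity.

Master Theorem for T(n) = 16T(n/2) + O(n^0):

a = 16, b = 2, c = 0
log_b(a) = log_2(16) = 4.0000

Case 1: c = 0 < log_2(16) = 4.0000
T(n) = O(n^(log_2 16)) = O(n^4)

For T(n) = 16T(n/2) + O(n^0): log_2(16) = 4.0000. This is Case 1 of the Master Theorem (c < log_b(a), work dominated by leaves), giving O(n^4).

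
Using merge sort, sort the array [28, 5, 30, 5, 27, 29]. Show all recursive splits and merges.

Merge sort trace:

Split: [28, 5, 30, 5, 27, 29] -> [28, 5, 30] and [5, 27, 29]
  Split: [28, 5, 30] -> [28] and [5, 30]
    Split: [5, 30] -> [5] and [30]
    Merge: [5] + [30] -> [5, 30]
  Merge: [28] + [5, 30] -> [5, 28, 30]
  Split: [5, 27, 29] -> [5] and [27, 29]
    Split: [27, 29] -> [27] and [29]
    Merge: [27] + [29] -> [27, 29]
  Merge: [5] + [27, 29] -> [5, 27, 29]
Merge: [5, 28, 30] + [5, 27, 29] -> [5, 5, 27, 28, 29, 30]

Final sorted array: [5, 5, 27, 28, 29, 30]

The merge sort proceeds by recursively splitting the array and merging sorted halves.
After all merges, the sorted array is [5, 5, 27, 28, 29, 30].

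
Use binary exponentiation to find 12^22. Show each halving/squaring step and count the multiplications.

Computing 12^22 by squaring (build up from 12^1; each line after the first costs one multiplication):

12^1 = 12
12^2 = (12^1)^2 = 12^2 = 144
12^4 = (12^2)^2 = 144^2 = 20736
12^5 = 12 * 12^4 = 12 * 20736 = 248832
12^10 = (12^5)^2 = 248832^2 = 61917364224
12^11 = 12 * 12^10 = 12 * 61917364224 = 743008370688
12^22 = (12^11)^2 = 743008370688^2 = 552061438912436417593344

Result: 552061438912436417593344
Multiplications needed: 6 (6 lines after 12^1)

12^22 = 552061438912436417593344. Using exponentiation by squaring, this requires 6 multiplications. The key idea: if the exponent is even, square the half-power; if odd, multiply by the base once.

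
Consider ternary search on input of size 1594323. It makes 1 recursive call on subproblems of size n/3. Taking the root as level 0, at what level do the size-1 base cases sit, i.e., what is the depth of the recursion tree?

For divide and conquer with division factor 3:

Problem sizes at each level:
Level 0: 1594323
Level 1: 531441
Level 2: 177147
Level 3: 59049
Level 4: 19683
Level 5: 6561
Level 6: 2187
Level 7: 729
Level 8: 243
Level 9: 81
Level 10: 27
Level 11: 9
Level 12: 3
Level 13: 1

The root is level 0 and the size-1 base case is level 13 (the tree spans levels 0 through 13, i.e. 14 levels counting the root), so the depth is the number of divisions: log_3(1594323) = 13

The recursion tree depth is log_3(1594323) = 13. At each level, the problem size is divided by 3, so it takes 13 divisions to reduce to a base case of size 1. The algorithm makes 1 recursive call at each level.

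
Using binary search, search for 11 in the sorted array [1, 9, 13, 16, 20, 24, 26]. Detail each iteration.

Binary search for 11 in [1, 9, 13, 16, 20, 24, 26]:

lo=0, hi=6, mid=3, arr[mid]=16 -> 16 > 11, search left half
lo=0, hi=2, mid=1, arr[mid]=9 -> 9 < 11, search right half
lo=2, hi=2, mid=2, arr[mid]=13 -> 13 > 11, search left half
lo=2 > hi=1, target 11 not found

Binary search determines that 11 is not in the array after 3 comparisons. The search space was exhausted without finding the target.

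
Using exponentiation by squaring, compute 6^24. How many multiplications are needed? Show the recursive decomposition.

Computing 6^24 by squaring (build up from 6^1; each line after the first costs one multiplication):

6^1 = 6
6^2 = (6^1)^2 = 6^2 = 36
6^3 = 6 * 6^2 = 6 * 36 = 216
6^6 = (6^3)^2 = 216^2 = 46656
6^12 = (6^6)^2 = 46656^2 = 2176782336
6^24 = (6^12)^2 = 2176782336^2 = 4738381338321616896

Result: 4738381338321616896
Multiplications needed: 5 (5 lines after 6^1)

6^24 = 4738381338321616896. Using exponentiation by squaring, this requires 5 multiplications. The key idea: if the exponent is even, square the half-power; if odd, multiply by the base once.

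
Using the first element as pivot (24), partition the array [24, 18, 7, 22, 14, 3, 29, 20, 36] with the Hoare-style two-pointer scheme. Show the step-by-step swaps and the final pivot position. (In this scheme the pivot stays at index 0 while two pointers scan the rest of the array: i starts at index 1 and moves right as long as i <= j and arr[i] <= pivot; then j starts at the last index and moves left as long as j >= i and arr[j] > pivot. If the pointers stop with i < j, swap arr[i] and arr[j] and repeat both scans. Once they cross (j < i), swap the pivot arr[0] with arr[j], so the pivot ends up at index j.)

Hoare-style two-pointer partition with pivot = 24:

Initial array: [24, 18, 7, 22, 14, 3, 29, 20, 36]

Pointers start at i = 1, j = 8.
i stops at index 6 (arr[6]=29 > 24), j stops at index 7 (arr[7]=20 <= 24): swap arr[6] and arr[7], array becomes [24, 18, 7, 22, 14, 3, 20, 29, 36]
i ends at 7, j ends at 6: the pointers have crossed (j < i), so scanning stops.

Swap pivot arr[0] with arr[6] to place pivot at position 6: [20, 18, 7, 22, 14, 3, 24, 29, 36]
Pivot position: 6

After partitioning with pivot 24, the array becomes [20, 18, 7, 22, 14, 3, 24, 29, 36]. The pivot is placed at index 6. All elements to the left of the pivot are <= 24, and all elements to the right are > 24.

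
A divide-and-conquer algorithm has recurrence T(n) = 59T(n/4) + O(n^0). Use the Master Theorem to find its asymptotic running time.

Master Theorem for T(n) = 59T(n/4) + O(n^0):

a = 59, b = 4, c = 0
log_b(a) = log_4(59) = 2.9413

Case 1: c = 0 < log_4(59) = 2.9413
T(n) = O(n^(log_4 59))

For T(n) = 59T(n/4) + O(n^0): log_4(59) = 2.9413. This is Case 1 of the Master Theorem (c < log_b(a), work dominated by leaves), giving O(n^(log_4 59)).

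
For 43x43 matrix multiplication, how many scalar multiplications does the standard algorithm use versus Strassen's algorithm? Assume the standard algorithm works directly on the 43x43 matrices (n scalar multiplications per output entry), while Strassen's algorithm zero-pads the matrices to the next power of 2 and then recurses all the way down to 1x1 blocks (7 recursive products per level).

Matrix multiplication for 43x43 matrices:

Strassen's algorithm requires power-of-2 dimensions. Pad 43x43 to 64x64 (next power of 2).

Standard algorithm: 43^3 = 79507 multiplications
Strassen's algorithm: 7^(log2(64)) = 7^6 = 117649 multiplications
Difference: 79507 - 117649 = -38142 (Strassen uses MORE here due to padding overhead — for small or just-over-power-of-2 n, padding can outweigh the per-level savings)

Standard: 79507 multiplications (43^3). Strassen: 117649 multiplications (7^6, after padding to 64x64). Strassen reduces 8 recursive multiplications to 7 at each level.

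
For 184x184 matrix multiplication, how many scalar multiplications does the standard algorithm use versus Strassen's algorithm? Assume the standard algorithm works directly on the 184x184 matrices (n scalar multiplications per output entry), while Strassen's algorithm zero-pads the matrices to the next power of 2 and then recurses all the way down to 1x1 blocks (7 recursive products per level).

Matrix multiplication for 184x184 matrices:

Strassen's algorithm requires power-of-2 dimensions. Pad 184x184 to 256x256 (next power of 2).

Standard algorithm: 184^3 = 6229504 multiplications
Strassen's algorithm: 7^(log2(256)) = 7^8 = 5764801 multiplications
Savings: 6229504 - 5764801 = 464703 multiplications

Standard: 6229504 multiplications (184^3). Strassen: 5764801 multiplications (7^8, after padding to 256x256). Strassen reduces 8 recursive multiplications to 7 at each level.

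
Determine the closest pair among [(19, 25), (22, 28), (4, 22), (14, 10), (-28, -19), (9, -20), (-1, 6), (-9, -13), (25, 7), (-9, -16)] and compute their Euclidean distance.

Computing all pairwise distances among 10 points:

d((19, 25), (22, 28)) = 4.2426
d((19, 25), (4, 22)) = 15.2971
d((19, 25), (14, 10)) = 15.8114
d((19, 25), (-28, -19)) = 64.3817
d((19, 25), (9, -20)) = 46.0977
d((19, 25), (-1, 6)) = 27.5862
d((19, 25), (-9, -13)) = 47.2017
d((19, 25), (25, 7)) = 18.9737
d((19, 25), (-9, -16)) = 49.6488
d((22, 28), (4, 22)) = 18.9737
d((22, 28), (14, 10)) = 19.6977
d((22, 28), (-28, -19)) = 68.6222
d((22, 28), (9, -20)) = 49.7293
d((22, 28), (-1, 6)) = 31.8277
d((22, 28), (-9, -13)) = 51.4004
d((22, 28), (25, 7)) = 21.2132
d((22, 28), (-9, -16)) = 53.8238
d((4, 22), (14, 10)) = 15.6205
d((4, 22), (-28, -19)) = 52.0096
d((4, 22), (9, -20)) = 42.2966
d((4, 22), (-1, 6)) = 16.7631
d((4, 22), (-9, -13)) = 37.3363
d((4, 22), (25, 7)) = 25.807
d((4, 22), (-9, -16)) = 40.1622
d((14, 10), (-28, -19)) = 51.0392
d((14, 10), (9, -20)) = 30.4138
d((14, 10), (-1, 6)) = 15.5242
d((14, 10), (-9, -13)) = 32.5269
d((14, 10), (25, 7)) = 11.4018
d((14, 10), (-9, -16)) = 34.7131
d((-28, -19), (9, -20)) = 37.0135
d((-28, -19), (-1, 6)) = 36.7967
d((-28, -19), (-9, -13)) = 19.9249
d((-28, -19), (25, 7)) = 59.0339
d((-28, -19), (-9, -16)) = 19.2354
d((9, -20), (-1, 6)) = 27.8568
d((9, -20), (-9, -13)) = 19.3132
d((9, -20), (25, 7)) = 31.3847
d((9, -20), (-9, -16)) = 18.4391
d((-1, 6), (-9, -13)) = 20.6155
d((-1, 6), (25, 7)) = 26.0192
d((-1, 6), (-9, -16)) = 23.4094
d((-9, -13), (25, 7)) = 39.4462
d((-9, -13), (-9, -16)) = 3.0 <-- minimum
d((25, 7), (-9, -16)) = 41.0488

Closest pair: (-9, -13) and (-9, -16) with distance 3.0

The closest pair is (-9, -13) and (-9, -16) with Euclidean distance 3.0. For 10 points, brute-force pairwise comparison is shown above. For large n, the divide-and-conquer algorithm (sort by x, recurse on halves, check the dividing strip) achieves O(n log n).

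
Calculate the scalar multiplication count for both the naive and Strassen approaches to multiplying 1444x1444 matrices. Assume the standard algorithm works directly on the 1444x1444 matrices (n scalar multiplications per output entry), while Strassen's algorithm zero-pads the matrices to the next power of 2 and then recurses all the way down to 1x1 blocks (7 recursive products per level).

Matrix multiplication for 1444x1444 matrices:

Strassen's algorithm requires power-of-2 dimensions. Pad 1444x1444 to 2048x2048 (next power of 2).

Standard algorithm: 1444^3 = 3010936384 multiplications
Strassen's algorithm: 7^(log2(2048)) = 7^11 = 1977326743 multiplications
Savings: 3010936384 - 1977326743 = 1033609641 multiplications

Standard: 3010936384 multiplications (1444^3). Strassen: 1977326743 multiplications (7^11, after padding to 2048x2048). Strassen reduces 8 recursive multiplications to 7 at each level.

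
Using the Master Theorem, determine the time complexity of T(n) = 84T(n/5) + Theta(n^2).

Master Theorem for T(n) = 84T(n/5) + O(n^2):

a = 84, b = 5, c = 2
log_b(a) = log_5(84) = 2.7530

Case 1: c = 2 < log_5(84) = 2.7530
T(n) = O(n^(log_5 84))

For T(n) = 84T(n/5) + O(n^2): log_5(84) = 2.7530. This is Case 1 of the Master Theorem (c < log_b(a), work dominated by leaves), giving O(n^(log_5 84)).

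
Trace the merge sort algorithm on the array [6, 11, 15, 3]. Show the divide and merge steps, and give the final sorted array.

Merge sort trace:

Split: [6, 11, 15, 3] -> [6, 11] and [15, 3]
  Split: [6, 11] -> [6] and [11]
  Merge: [6] + [11] -> [6, 11]
  Split: [15, 3] -> [15] and [3]
  Merge: [15] + [3] -> [3, 15]
Merge: [6, 11] + [3, 15] -> [3, 6, 11, 15]

Final sorted array: [3, 6, 11, 15]

The merge sort proceeds by recursively splitting the array and merging sorted halves.
After all merges, the sorted array is [3, 6, 11, 15].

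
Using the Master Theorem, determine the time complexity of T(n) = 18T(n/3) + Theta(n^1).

Master Theorem for T(n) = 18T(n/3) + O(n^1):

a = 18, b = 3, c = 1
log_b(a) = log_3(18) = 2.6309

Case 1: c = 1 < log_3(18) = 2.6309
T(n) = O(n^(log_3 18))

For T(n) = 18T(n/3) + O(n^1): log_3(18) = 2.6309. This is Case 1 of the Master Theorem (c < log_b(a), work dominated by leaves), giving O(n^(log_3 18)).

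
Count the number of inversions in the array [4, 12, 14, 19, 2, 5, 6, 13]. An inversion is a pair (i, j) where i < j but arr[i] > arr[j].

Finding inversions in [4, 12, 14, 19, 2, 5, 6, 13]:

(0, 4): arr[0]=4 > arr[4]=2
(1, 4): arr[1]=12 > arr[4]=2
(1, 5): arr[1]=12 > arr[5]=5
(1, 6): arr[1]=12 > arr[6]=6
(2, 4): arr[2]=14 > arr[4]=2
(2, 5): arr[2]=14 > arr[5]=5
(2, 6): arr[2]=14 > arr[6]=6
(2, 7): arr[2]=14 > arr[7]=13
(3, 4): arr[3]=19 > arr[4]=2
(3, 5): arr[3]=19 > arr[5]=5
(3, 6): arr[3]=19 > arr[6]=6
(3, 7): arr[3]=19 > arr[7]=13

Total inversions: 12

The array has 12 inversion(s): (0,4), (1,4), (1,5), (1,6), (2,4), (2,5), (2,6), (2,7), (3,4), (3,5), (3,6), (3,7). Each pair (i,j) satisfies i < j and arr[i] > arr[j].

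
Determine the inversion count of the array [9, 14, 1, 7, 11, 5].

Finding inversions in [9, 14, 1, 7, 11, 5]:

(0, 2): arr[0]=9 > arr[2]=1
(0, 3): arr[0]=9 > arr[3]=7
(0, 5): arr[0]=9 > arr[5]=5
(1, 2): arr[1]=14 > arr[2]=1
(1, 3): arr[1]=14 > arr[3]=7
(1, 4): arr[1]=14 > arr[4]=11
(1, 5): arr[1]=14 > arr[5]=5
(3, 5): arr[3]=7 > arr[5]=5
(4, 5): arr[4]=11 > arr[5]=5

Total inversions: 9

The array has 9 inversion(s): (0,2), (0,3), (0,5), (1,2), (1,3), (1,4), (1,5), (3,5), (4,5). Each pair (i,j) satisfies i < j and arr[i] > arr[j].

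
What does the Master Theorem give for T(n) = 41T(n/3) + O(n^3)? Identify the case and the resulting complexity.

Master Theorem for T(n) = 41T(n/3) + O(n^3):

a = 41, b = 3, c = 3
log_b(a) = log_3(41) = 3.3802

Case 1: c = 3 < log_3(41) = 3.3802
T(n) = O(n^(log_3 41))

For T(n) = 41T(n/3) + O(n^3): log_3(41) = 3.3802. This is Case 1 of the Master Theorem (c < log_b(a), work dominated by leaves), giving O(n^(log_3 41)).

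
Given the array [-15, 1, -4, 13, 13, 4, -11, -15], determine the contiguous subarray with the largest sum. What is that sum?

Using Kadane's algorithm on [-15, 1, -4, 13, 13, 4, -11, -15]:

Scanning through the array:
Position 1 (value 1): max_ending_here = 1, max_so_far = 1
Position 2 (value -4): max_ending_here = -3, max_so_far = 1
Position 3 (value 13): max_ending_here = 13, max_so_far = 13
Position 4 (value 13): max_ending_here = 26, max_so_far = 26
Position 5 (value 4): max_ending_here = 30, max_so_far = 30
Position 6 (value -11): max_ending_here = 19, max_so_far = 30
Position 7 (value -15): max_ending_here = 4, max_so_far = 30

Maximum subarray: [13, 13, 4]
Maximum sum: 30

The maximum subarray is [13, 13, 4] with sum 30. This subarray runs from index 3 to index 5.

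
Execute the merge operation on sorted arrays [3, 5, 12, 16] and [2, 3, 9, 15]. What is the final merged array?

Merging process:

Compare 3 vs 2: take 2 from right. Merged: [2]
Compare 3 vs 3: take 3 from left. Merged: [2, 3]
Compare 5 vs 3: take 3 from right. Merged: [2, 3, 3]
Compare 5 vs 9: take 5 from left. Merged: [2, 3, 3, 5]
Compare 12 vs 9: take 9 from right. Merged: [2, 3, 3, 5, 9]
Compare 12 vs 15: take 12 from left. Merged: [2, 3, 3, 5, 9, 12]
Compare 16 vs 15: take 15 from right. Merged: [2, 3, 3, 5, 9, 12, 15]
Append remaining from left: [16]. Merged: [2, 3, 3, 5, 9, 12, 15, 16]

Final merged array: [2, 3, 3, 5, 9, 12, 15, 16]
Total comparisons: 7

The merged array is [2, 3, 3, 5, 9, 12, 15, 16], requiring 7 comparisons. The merge step runs in O(n) time where n is the total number of elements.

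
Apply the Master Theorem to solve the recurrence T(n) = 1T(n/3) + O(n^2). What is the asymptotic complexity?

Master Theorem for T(n) = 1T(n/3) + O(n^2):

a = 1, b = 3, c = 2
log_b(a) = log_3(1) = 0.0000

Case 3: c = 2 > log_3(1) = 0.0000
T(n) = O(n^2) = O(n^2)

For T(n) = 1T(n/3) + O(n^2): log_3(1) = 0.0000. This is Case 3 of the Master Theorem (c > log_b(a), work dominated by root), giving O(n^2).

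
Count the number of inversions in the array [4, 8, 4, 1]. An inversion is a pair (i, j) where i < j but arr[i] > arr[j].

Finding inversions in [4, 8, 4, 1]:

(0, 3): arr[0]=4 > arr[3]=1
(1, 2): arr[1]=8 > arr[2]=4
(1, 3): arr[1]=8 > arr[3]=1
(2, 3): arr[2]=4 > arr[3]=1

Total inversions: 4

The array has 4 inversion(s): (0,3), (1,2), (1,3), (2,3). Each pair (i,j) satisfies i < j and arr[i] > arr[j].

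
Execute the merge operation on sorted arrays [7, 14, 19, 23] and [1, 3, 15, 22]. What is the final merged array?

Merging process:

Compare 7 vs 1: take 1 from right. Merged: [1]
Compare 7 vs 3: take 3 from right. Merged: [1, 3]
Compare 7 vs 15: take 7 from left. Merged: [1, 3, 7]
Compare 14 vs 15: take 14 from left. Merged: [1, 3, 7, 14]
Compare 19 vs 15: take 15 from right. Merged: [1, 3, 7, 14, 15]
Compare 19 vs 22: take 19 from left. Merged: [1, 3, 7, 14, 15, 19]
Compare 23 vs 22: take 22 from right. Merged: [1, 3, 7, 14, 15, 19, 22]
Append remaining from left: [23]. Merged: [1, 3, 7, 14, 15, 19, 22, 23]

Final merged array: [1, 3, 7, 14, 15, 19, 22, 23]
Total comparisons: 7

The merged array is [1, 3, 7, 14, 15, 19, 22, 23], requiring 7 comparisons. The merge step runs in O(n) time where n is the total number of elements.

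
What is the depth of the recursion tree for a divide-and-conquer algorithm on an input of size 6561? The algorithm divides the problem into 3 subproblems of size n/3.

For divide and conquer with division factor 3:

Problem sizes at each level:
Level 0: 6561
Level 1: 2187
Level 2: 729
Level 3: 243
Level 4: 81
Level 5: 27
Level 6: 9
Level 7: 3
Level 8: 1

The root is level 0 and the size-1 base case is level 8 (the tree spans levels 0 through 8, i.e. 9 levels counting the root), so the depth is the number of divisions: log_3(6561) = 8

The recursion tree depth is log_3(6561) = 8. At each level, the problem size is divided by 3, so it takes 8 divisions to reduce to a base case of size 1. The algorithm makes 3 recursive calls at each level.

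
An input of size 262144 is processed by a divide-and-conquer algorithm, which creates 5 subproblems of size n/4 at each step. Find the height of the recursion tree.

For divide and conquer with division factor 4:

Problem sizes at each level:
Level 0: 262144
Level 1: 65536
Level 2: 16384
Level 3: 4096
Level 4: 1024
Level 5: 256
Level 6: 64
Level 7: 16
Level 8: 4
Level 9: 1

The root is level 0 and the size-1 base case is level 9 (the tree spans levels 0 through 9, i.e. 10 levels counting the root), so the depth is the number of divisions: log_4(262144) = 9

The recursion tree depth is log_4(262144) = 9. At each level, the problem size is divided by 4, so it takes 9 divisions to reduce to a base case of size 1. The algorithm makes 5 recursive calls at each level.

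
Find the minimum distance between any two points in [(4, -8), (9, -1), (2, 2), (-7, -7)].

Computing all pairwise distances among 4 points:

d((4, -8), (9, -1)) = 8.6023
d((4, -8), (2, 2)) = 10.198
d((4, -8), (-7, -7)) = 11.0454
d((9, -1), (2, 2)) = 7.6158 <-- minimum
d((9, -1), (-7, -7)) = 17.088
d((2, 2), (-7, -7)) = 12.7279

Closest pair: (9, -1) and (2, 2) with distance 7.6158

The closest pair is (9, -1) and (2, 2) with Euclidean distance 7.6158. For 4 points, brute-force pairwise comparison is shown above. For large n, the divide-and-conquer algorithm (sort by x, recurse on halves, check the dividing strip) achieves O(n log n).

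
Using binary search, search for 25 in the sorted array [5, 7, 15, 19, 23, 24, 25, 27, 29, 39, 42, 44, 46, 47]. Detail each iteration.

Binary search for 25 in [5, 7, 15, 19, 23, 24, 25, 27, 29, 39, 42, 44, 46, 47]:

lo=0, hi=13, mid=6, arr[mid]=25 -> Found target at index 6!

Binary search finds 25 at index 6 after 1 comparisons. The search repeatedly halves the search space by comparing with the middle element.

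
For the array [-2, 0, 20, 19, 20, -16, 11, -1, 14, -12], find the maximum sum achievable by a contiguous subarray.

Using Kadane's algorithm on [-2, 0, 20, 19, 20, -16, 11, -1, 14, -12]:

Scanning through the array:
Position 1 (value 0): max_ending_here = 0, max_so_far = 0
Position 2 (value 20): max_ending_here = 20, max_so_far = 20
Position 3 (value 19): max_ending_here = 39, max_so_far = 39
Position 4 (value 20): max_ending_here = 59, max_so_far = 59
Position 5 (value -16): max_ending_here = 43, max_so_far = 59
Position 6 (value 11): max_ending_here = 54, max_so_far = 59
Position 7 (value -1): max_ending_here = 53, max_so_far = 59
Position 8 (value 14): max_ending_here = 67, max_so_far = 67
Position 9 (value -12): max_ending_here = 55, max_so_far = 67

Maximum subarray: [0, 20, 19, 20, -16, 11, -1, 14]
Maximum sum: 67

The maximum subarray is [0, 20, 19, 20, -16, 11, -1, 14] with sum 67. This subarray runs from index 1 to index 8.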